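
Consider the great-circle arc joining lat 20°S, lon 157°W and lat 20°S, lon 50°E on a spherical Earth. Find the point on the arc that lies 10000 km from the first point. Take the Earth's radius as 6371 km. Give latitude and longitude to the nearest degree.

Convert each endpoint to a unit vector on the sphere (x = cos φ cos λ, y = cos φ sin λ, z = sin φ).
The central angle between the endpoints is δ = arccos(p₁·p₂) ≈ 2.305 rad (132.1°). The total great-circle distance is δ·R ≈ 2.305 × 6371 ≈ 14683 km, so the target fraction is f = 10000/14683 ≈ 0.681.
Interpolate at f ≈ 0.681 with slerp weights a = sin((1−f)δ)/sin δ ≈ 0.903, b = sin(fδ)/sin δ ≈ 1.347.
p = a·p₁ + b·p₂ ≈ (0.032, 0.638, -0.770); φ = arcsin(p_z) ≈ -50.31°, λ = atan2(p_y, p_x) ≈ 87.11°.

≈ lat 50°S, lon 87°E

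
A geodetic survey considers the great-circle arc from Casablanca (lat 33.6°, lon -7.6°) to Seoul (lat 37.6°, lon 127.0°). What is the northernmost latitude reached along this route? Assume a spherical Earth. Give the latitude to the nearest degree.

The great circle lies in the plane with unit normal n̂ = (p₁ × p₂)/|p₁ × p₂|.
Here n̂_z ≈ +0.474; the vertex latitude is φ_max = arccos|n̂_z| ≈ 61.7°.
Check via Clairaut: cos φ_max = |cos φ₁| · sin C = cos(33.6°)·sin(34.7°) ≈ 0.474, again giving ≈ 61.7°.

≈ 62°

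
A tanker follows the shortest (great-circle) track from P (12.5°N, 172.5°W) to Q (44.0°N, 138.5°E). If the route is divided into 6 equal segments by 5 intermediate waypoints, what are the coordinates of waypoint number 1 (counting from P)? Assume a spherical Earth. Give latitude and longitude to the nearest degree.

≈ (19°N, 179°W)

Write both endpoints as unit vectors p₁, p₂ with components (cos φ cos λ, cos φ sin λ, sin φ).
The central angle between the endpoints is δ = arccos(p₁·p₂) ≈ 0.913 rad (52.3°).
Interpolate at f = 1/6 with slerp weights a = sin((1−f)δ)/sin δ ≈ 0.871, b = sin(fδ)/sin δ ≈ 0.192.
p = a·p₁ + b·p₂ ≈ (-0.947, -0.020, 0.322); φ = arcsin(p_z) ≈ 18.76°, λ = atan2(p_y, p_x) ≈ -178.81°.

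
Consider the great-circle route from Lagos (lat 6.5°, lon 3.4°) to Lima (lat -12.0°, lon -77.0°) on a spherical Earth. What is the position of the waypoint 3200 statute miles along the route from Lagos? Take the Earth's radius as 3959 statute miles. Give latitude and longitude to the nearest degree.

≈ lat -5°, lon -42°

Write both endpoints as unit vectors p₁, p₂ with components (cos φ cos λ, cos φ sin λ, sin φ).
The central angle between the endpoints is δ = arccos(p₁·p₂) ≈ 1.432 rad (82.0°). The total great-circle distance is δ·R ≈ 1.432 × 3959 ≈ 5669 mi, so the target fraction is f = 3200/5669 ≈ 0.565.
Interpolate at f ≈ 0.565 with slerp weights a = sin((1−f)δ)/sin δ ≈ 0.590, b = sin(fδ)/sin δ ≈ 0.730.
p = a·p₁ + b·p₂ ≈ (0.745, -0.661, -0.085); φ = arcsin(p_z) ≈ -4.88°, λ = atan2(p_y, p_x) ≈ -41.57°.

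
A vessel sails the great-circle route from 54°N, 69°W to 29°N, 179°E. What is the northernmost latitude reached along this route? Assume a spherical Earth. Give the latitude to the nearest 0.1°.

≈ 60.9°N

The great circle lies in the plane with unit normal n̂ = (p₁ × p₂)/|p₁ × p₂|.
Here n̂_z ≈ -0.486; the vertex latitude is φ_max = arccos|n̂_z| ≈ 60.9°.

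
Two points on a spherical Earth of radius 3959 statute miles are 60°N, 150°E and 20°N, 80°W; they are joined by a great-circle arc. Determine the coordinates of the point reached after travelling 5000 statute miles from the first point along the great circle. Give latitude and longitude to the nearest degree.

≈ 36°N, 88°W

Write both endpoints as unit vectors p₁, p₂ with components (cos φ cos λ, cos φ sin λ, sin φ).
The central angle between the endpoints is δ = arccos(p₁·p₂) ≈ 1.577 rad (90.3°). The total great-circle distance is δ·R ≈ 1.577 × 3959 ≈ 6242 mi, so the target fraction is f = 5000/6242 ≈ 0.801.
Interpolate at f ≈ 0.801 with slerp weights a = sin((1−f)δ)/sin δ ≈ 0.309, b = sin(fδ)/sin δ ≈ 0.953.
p = a·p₁ + b·p₂ ≈ (0.022, -0.805, 0.593); φ = arcsin(p_z) ≈ 36.38°, λ = atan2(p_y, p_x) ≈ -88.44°.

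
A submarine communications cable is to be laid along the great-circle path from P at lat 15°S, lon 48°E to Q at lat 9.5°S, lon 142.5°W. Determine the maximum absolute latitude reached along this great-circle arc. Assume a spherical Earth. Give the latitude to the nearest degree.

The great circle lies in the plane with unit normal n̂ = (p₁ × p₂)/|p₁ × p₂|.
Here n̂_z ≈ +0.387; the vertex latitude is φ_max = arccos|n̂_z| ≈ 67.2°.

≈ 67°S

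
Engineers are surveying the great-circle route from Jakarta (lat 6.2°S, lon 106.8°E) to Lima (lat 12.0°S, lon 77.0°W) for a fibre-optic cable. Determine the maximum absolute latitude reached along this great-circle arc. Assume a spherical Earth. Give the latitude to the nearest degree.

≈ 78°S

The great circle lies in the plane with unit normal n̂ = (p₁ × p₂)/|p₁ × p₂|.
Here n̂_z ≈ +0.202; the vertex latitude is φ_max = arccos|n̂_z| ≈ 78.3°.
Check via Clairaut: cos φ_max = |cos φ₁| · sin C = cos(6.2°)·sin(168.3°) ≈ 0.202, again giving ≈ 78.3°.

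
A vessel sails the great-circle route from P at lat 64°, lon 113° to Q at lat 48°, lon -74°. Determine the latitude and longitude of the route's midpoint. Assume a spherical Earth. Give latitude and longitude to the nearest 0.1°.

≈ lat 81.7°, lon -86.9°

Write both endpoints as unit vectors p₁, p₂ with components (cos φ cos λ, cos φ sin λ, sin φ).
The central angle between the endpoints is δ = arccos(p₁·p₂) ≈ 1.184 rad (67.9°).
Interpolate at f = 1/2 with slerp weights a = sin((1−f)δ)/sin δ ≈ 0.603, b = sin(fδ)/sin δ ≈ 0.603.
p = a·p₁ + b·p₂ ≈ (0.008, -0.144, 0.989); φ = arcsin(p_z) ≈ 81.68°, λ = atan2(p_y, p_x) ≈ -86.86°.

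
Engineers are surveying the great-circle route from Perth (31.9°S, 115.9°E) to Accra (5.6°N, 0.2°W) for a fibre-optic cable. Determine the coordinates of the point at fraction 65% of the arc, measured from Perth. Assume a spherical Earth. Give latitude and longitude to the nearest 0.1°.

≈ 15.8°S, 34.2°E

Write both endpoints as unit vectors p₁, p₂ with components (cos φ cos λ, cos φ sin λ, sin φ).
The central angle between the endpoints is δ = arccos(p₁·p₂) ≈ 2.008 rad (115.0°).
Interpolate at f = 0.65 with slerp weights a = sin((1−f)δ)/sin δ ≈ 0.713, b = sin(fδ)/sin δ ≈ 1.065.
p = a·p₁ + b·p₂ ≈ (0.795, 0.541, -0.273); φ = arcsin(p_z) ≈ -15.85°, λ = atan2(p_y, p_x) ≈ 34.23°.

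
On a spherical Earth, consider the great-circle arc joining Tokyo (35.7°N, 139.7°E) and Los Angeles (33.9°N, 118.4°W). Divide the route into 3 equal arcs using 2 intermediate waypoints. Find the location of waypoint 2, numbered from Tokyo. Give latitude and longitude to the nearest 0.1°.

Write both endpoints as unit vectors p₁, p₂ with components (cos φ cos λ, cos φ sin λ, sin φ).
The central angle between the endpoints is δ = arccos(p₁·p₂) ≈ 1.383 rad (79.3°).
Interpolate at f = 2/3 with slerp weights a = sin((1−f)δ)/sin δ ≈ 0.453, b = sin(fδ)/sin δ ≈ 0.811.
p = a·p₁ + b·p₂ ≈ (-0.601, -0.354, 0.717); φ = arcsin(p_z) ≈ 45.78°, λ = atan2(p_y, p_x) ≈ -149.46°.

≈ (45.8°N, 149.5°W)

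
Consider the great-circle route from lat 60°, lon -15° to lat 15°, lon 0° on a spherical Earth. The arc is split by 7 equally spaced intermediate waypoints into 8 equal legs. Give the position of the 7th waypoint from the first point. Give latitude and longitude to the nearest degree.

Convert each endpoint to a unit vector on the sphere (x = cos φ cos λ, y = cos φ sin λ, z = sin φ).
The central angle between the endpoints is δ = arccos(p₁·p₂) ≈ 0.808 rad (46.3°).
Interpolate at f = 7/8 with slerp weights a = sin((1−f)δ)/sin δ ≈ 0.139, b = sin(fδ)/sin δ ≈ 0.899.
p = a·p₁ + b·p₂ ≈ (0.935, -0.018, 0.353); φ = arcsin(p_z) ≈ 20.69°, λ = atan2(p_y, p_x) ≈ -1.11°.

≈ lat 21°, lon -1°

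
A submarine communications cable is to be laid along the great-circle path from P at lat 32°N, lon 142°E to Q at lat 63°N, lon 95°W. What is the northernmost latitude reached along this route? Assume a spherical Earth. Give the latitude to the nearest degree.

≈ 70°N

The great circle lies in the plane with unit normal n̂ = (p₁ × p₂)/|p₁ × p₂|.
Here n̂_z ≈ +0.335; the vertex latitude is φ_max = arccos|n̂_z| ≈ 70.5°.
Check via Clairaut: cos φ_max = |cos φ₁| · sin C = cos(32.0°)·sin(23.2°) ≈ 0.335, again giving ≈ 70.5°.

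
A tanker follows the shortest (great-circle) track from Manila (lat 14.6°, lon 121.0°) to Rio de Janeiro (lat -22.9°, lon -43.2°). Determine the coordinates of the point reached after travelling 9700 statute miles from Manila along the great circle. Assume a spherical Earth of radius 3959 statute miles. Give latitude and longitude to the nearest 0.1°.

Write both endpoints as unit vectors p₁, p₂ with components (cos φ cos λ, cos φ sin λ, sin φ).
The central angle between the endpoints is δ = arccos(p₁·p₂) ≈ 2.843 rad (162.9°). The total great-circle distance is δ·R ≈ 2.843 × 3959 ≈ 11257 mi, so the target fraction is f = 9700/11257 ≈ 0.862.
Interpolate at f ≈ 0.862 with slerp weights a = sin((1−f)δ)/sin δ ≈ 1.304, b = sin(fδ)/sin δ ≈ 2.170.
p = a·p₁ + b·p₂ ≈ (0.807, -0.287, -0.516); φ = arcsin(p_z) ≈ -31.05°, λ = atan2(p_y, p_x) ≈ -19.56°.

≈ lat -31.0°, lon -19.6°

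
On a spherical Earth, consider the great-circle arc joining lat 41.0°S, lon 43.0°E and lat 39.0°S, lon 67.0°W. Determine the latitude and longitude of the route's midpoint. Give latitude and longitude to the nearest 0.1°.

≈ lat 55.6°S, lon 13.2°W

Convert each endpoint to a unit vector on the sphere (x = cos φ cos λ, y = cos φ sin λ, z = sin φ).
The central angle between the endpoints is δ = arccos(p₁·p₂) ≈ 1.357 rad (77.7°).
Interpolate at f = 1/2 with slerp weights a = sin((1−f)δ)/sin δ ≈ 0.642, b = sin(fδ)/sin δ ≈ 0.642.
p = a·p₁ + b·p₂ ≈ (0.549, -0.129, -0.825); φ = arcsin(p_z) ≈ -55.64°, λ = atan2(p_y, p_x) ≈ -13.20°.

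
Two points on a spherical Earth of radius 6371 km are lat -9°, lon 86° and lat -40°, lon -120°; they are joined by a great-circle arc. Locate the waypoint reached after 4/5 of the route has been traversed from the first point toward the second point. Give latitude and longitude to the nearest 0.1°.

≈ lat -59.0°, lon -145.9°

From cos δ = sin φ₁ sin φ₂ + cos φ₁ cos φ₂ cos Δλ, the central angle is δ ≈ 2.189 rad (125.4°).
Interpolate at f = 4/5 with slerp weights a = sin((1−f)δ)/sin δ ≈ 0.520, b = sin(fδ)/sin δ ≈ 1.207.
p = a·p₁ + b·p₂ ≈ (-0.427, -0.288, -0.857); φ = arcsin(p_z) ≈ -59.01°, λ = atan2(p_y, p_x) ≈ -145.94°.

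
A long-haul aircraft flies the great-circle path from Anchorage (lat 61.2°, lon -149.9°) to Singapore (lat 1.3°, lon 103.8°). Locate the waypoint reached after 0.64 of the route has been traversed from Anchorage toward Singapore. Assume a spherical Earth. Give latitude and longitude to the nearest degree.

Write both endpoints as unit vectors p₁, p₂ with components (cos φ cos λ, cos φ sin λ, sin φ).
The central angle between the endpoints is δ = arccos(p₁·p₂) ≈ 1.686 rad (96.6°).
Interpolate at f = 0.64 with slerp weights a = sin((1−f)δ)/sin δ ≈ 0.574, b = sin(fδ)/sin δ ≈ 0.888.
p = a·p₁ + b·p₂ ≈ (-0.451, 0.723, 0.523); φ = arcsin(p_z) ≈ 31.56°, λ = atan2(p_y, p_x) ≈ 121.96°.

≈ lat 32°, lon 122°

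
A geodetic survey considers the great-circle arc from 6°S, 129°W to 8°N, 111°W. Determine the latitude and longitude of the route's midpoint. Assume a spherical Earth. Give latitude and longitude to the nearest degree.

≈ 1°N, 120°W

From cos δ = sin φ₁ sin φ₂ + cos φ₁ cos φ₂ cos Δλ, the central angle is δ ≈ 0.397 rad (22.8°).
Interpolate at f = 1/2 with slerp weights a = sin((1−f)δ)/sin δ ≈ 0.510, b = sin(fδ)/sin δ ≈ 0.510.
p = a·p₁ + b·p₂ ≈ (-0.500, -0.866, 0.018); φ = arcsin(p_z) ≈ 1.01°, λ = atan2(p_y, p_x) ≈ -120.02°.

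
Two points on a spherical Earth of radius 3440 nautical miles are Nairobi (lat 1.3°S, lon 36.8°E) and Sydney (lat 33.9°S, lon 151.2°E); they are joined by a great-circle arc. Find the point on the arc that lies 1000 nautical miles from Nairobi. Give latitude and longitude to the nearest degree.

From cos δ = sin φ₁ sin φ₂ + cos φ₁ cos φ₂ cos Δλ, the central angle is δ ≈ 1.907 rad (109.3°). The total great-circle distance is δ·R ≈ 1.907 × 3440 ≈ 6561 nmi, so the target fraction is f = 1000/6561 ≈ 0.152.
Interpolate at f ≈ 0.152 with slerp weights a = sin((1−f)δ)/sin δ ≈ 1.058, b = sin(fδ)/sin δ ≈ 0.304.
p = a·p₁ + b·p₂ ≈ (0.626, 0.755, -0.193); φ = arcsin(p_z) ≈ -11.15°, λ = atan2(p_y, p_x) ≈ 50.33°.

≈ lat 11°S, lon 50°E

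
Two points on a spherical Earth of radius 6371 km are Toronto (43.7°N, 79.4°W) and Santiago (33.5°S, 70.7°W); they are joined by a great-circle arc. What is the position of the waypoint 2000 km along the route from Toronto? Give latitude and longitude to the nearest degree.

≈ 26°N, 77°W

The haversine formula gives a central angle δ ≈ 1.355 rad (77.6°) between the endpoints. The total great-circle distance is δ·R ≈ 1.355 × 6371 ≈ 8630 km, so the target fraction is f = 2000/8630 ≈ 0.232.
Interpolate at f ≈ 0.232 with slerp weights a = sin((1−f)δ)/sin δ ≈ 0.883, b = sin(fδ)/sin δ ≈ 0.316.
p = a·p₁ + b·p₂ ≈ (0.205, -0.877, 0.436); φ = arcsin(p_z) ≈ 25.83°, λ = atan2(p_y, p_x) ≈ -76.86°.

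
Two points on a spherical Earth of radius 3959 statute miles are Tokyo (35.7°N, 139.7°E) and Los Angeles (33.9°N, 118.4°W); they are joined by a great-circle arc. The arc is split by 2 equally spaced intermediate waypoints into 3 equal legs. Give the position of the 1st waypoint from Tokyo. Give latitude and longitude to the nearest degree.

The haversine formula gives a central angle δ ≈ 1.383 rad (79.3°) between the endpoints.
Interpolate at f = 1/3 with slerp weights a = sin((1−f)δ)/sin δ ≈ 0.811, b = sin(fδ)/sin δ ≈ 0.453.
p = a·p₁ + b·p₂ ≈ (-0.681, 0.095, 0.726); φ = arcsin(p_z) ≈ 46.54°, λ = atan2(p_y, p_x) ≈ 172.03°.

≈ 47°N, 172°E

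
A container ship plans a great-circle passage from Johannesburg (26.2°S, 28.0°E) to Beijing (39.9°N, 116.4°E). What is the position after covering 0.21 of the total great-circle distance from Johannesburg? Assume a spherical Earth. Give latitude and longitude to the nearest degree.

Convert each endpoint to a unit vector on the sphere (x = cos φ cos λ, y = cos φ sin λ, z = sin φ).
The central angle between the endpoints is δ = arccos(p₁·p₂) ≈ 1.838 rad (105.3°).
Interpolate at f = 0.21 with slerp weights a = sin((1−f)δ)/sin δ ≈ 1.029, b = sin(fδ)/sin δ ≈ 0.390.
p = a·p₁ + b·p₂ ≈ (0.682, 0.702, -0.204); φ = arcsin(p_z) ≈ -11.78°, λ = atan2(p_y, p_x) ≈ 45.80°.

≈ 12°S, 46°E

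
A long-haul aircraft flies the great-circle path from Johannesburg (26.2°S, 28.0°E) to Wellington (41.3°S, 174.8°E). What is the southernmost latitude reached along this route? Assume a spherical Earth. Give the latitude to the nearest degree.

The great circle lies in the plane with unit normal n̂ = (p₁ × p₂)/|p₁ × p₂|.
Here n̂_z ≈ +0.384; the vertex latitude is φ_max = arccos|n̂_z| ≈ 67.4°.
Check via Clairaut: cos φ_max = |cos φ₁| · sin C = cos(26.2°)·sin(154.7°) ≈ 0.384, again giving ≈ 67.4°.

≈ 67°S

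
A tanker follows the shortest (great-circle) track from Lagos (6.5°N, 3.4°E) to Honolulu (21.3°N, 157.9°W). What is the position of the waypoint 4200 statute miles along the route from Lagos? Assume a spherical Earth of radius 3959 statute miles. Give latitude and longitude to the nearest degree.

≈ 52°N, 46°W

Write both endpoints as unit vectors p₁, p₂ with components (cos φ cos λ, cos φ sin λ, sin φ).
The central angle between the endpoints is δ = arccos(p₁·p₂) ≈ 2.560 rad (146.7°). The total great-circle distance is δ·R ≈ 2.560 × 3959 ≈ 10136 mi, so the target fraction is f = 4200/10136 ≈ 0.414.
Interpolate at f ≈ 0.414 with slerp weights a = sin((1−f)δ)/sin δ ≈ 1.816, b = sin(fδ)/sin δ ≈ 1.589.
p = a·p₁ + b·p₂ ≈ (0.430, -0.450, 0.783); φ = arcsin(p_z) ≈ 51.53°, λ = atan2(p_y, p_x) ≈ -46.34°.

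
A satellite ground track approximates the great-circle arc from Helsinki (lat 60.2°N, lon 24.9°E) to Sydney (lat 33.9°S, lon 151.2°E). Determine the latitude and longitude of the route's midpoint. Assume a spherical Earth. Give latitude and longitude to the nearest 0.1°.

Write both endpoints as unit vectors p₁, p₂ with components (cos φ cos λ, cos φ sin λ, sin φ).
The central angle between the endpoints is δ = arccos(p₁·p₂) ≈ 2.386 rad (136.7°).
Interpolate at f = 1/2 with slerp weights a = sin((1−f)δ)/sin δ ≈ 1.356, b = sin(fδ)/sin δ ≈ 1.356.
p = a·p₁ + b·p₂ ≈ (-0.375, 0.826, 0.420); φ = arcsin(p_z) ≈ 24.86°, λ = atan2(p_y, p_x) ≈ 114.42°.

≈ lat 24.9°N, lon 114.4°E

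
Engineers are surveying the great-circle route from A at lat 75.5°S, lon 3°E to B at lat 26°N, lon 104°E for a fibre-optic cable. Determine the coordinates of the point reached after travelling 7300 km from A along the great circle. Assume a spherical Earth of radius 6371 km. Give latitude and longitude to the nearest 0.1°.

≈ lat 24.4°S, lon 90.0°E

Write both endpoints as unit vectors p₁, p₂ with components (cos φ cos λ, cos φ sin λ, sin φ).
The central angle between the endpoints is δ = arccos(p₁·p₂) ≈ 2.057 rad (117.9°). The total great-circle distance is δ·R ≈ 2.057 × 6371 ≈ 13106 km, so the target fraction is f = 7300/13106 ≈ 0.557.
Interpolate at f ≈ 0.557 with slerp weights a = sin((1−f)δ)/sin δ ≈ 0.894, b = sin(fδ)/sin δ ≈ 1.031.
p = a·p₁ + b·p₂ ≈ (-0.001, 0.910, -0.414); φ = arcsin(p_z) ≈ -24.44°, λ = atan2(p_y, p_x) ≈ 90.04°.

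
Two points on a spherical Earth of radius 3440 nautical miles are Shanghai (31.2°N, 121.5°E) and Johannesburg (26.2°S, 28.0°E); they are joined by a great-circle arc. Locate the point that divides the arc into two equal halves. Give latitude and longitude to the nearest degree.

From cos δ = sin φ₁ sin φ₂ + cos φ₁ cos φ₂ cos Δλ, the central angle is δ ≈ 1.850 rad (106.0°).
Interpolate at f = 1/2 with slerp weights a = sin((1−f)δ)/sin δ ≈ 0.831, b = sin(fδ)/sin δ ≈ 0.831.
p = a·p₁ + b·p₂ ≈ (0.287, 0.956, 0.064); φ = arcsin(p_z) ≈ 3.64°, λ = atan2(p_y, p_x) ≈ 73.29°.

≈ 4°N, 73°E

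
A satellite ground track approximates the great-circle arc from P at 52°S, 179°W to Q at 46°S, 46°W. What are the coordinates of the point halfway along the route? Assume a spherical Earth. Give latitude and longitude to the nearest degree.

Write both endpoints as unit vectors p₁, p₂ with components (cos φ cos λ, cos φ sin λ, sin φ).
The central angle between the endpoints is δ = arccos(p₁·p₂) ≈ 1.292 rad (74.0°).
Interpolate at f = 1/2 with slerp weights a = sin((1−f)δ)/sin δ ≈ 0.626, b = sin(fδ)/sin δ ≈ 0.626.
p = a·p₁ + b·p₂ ≈ (-0.083, -0.320, -0.944); φ = arcsin(p_z) ≈ -70.71°, λ = atan2(p_y, p_x) ≈ -104.61°.

≈ 71°S, 105°W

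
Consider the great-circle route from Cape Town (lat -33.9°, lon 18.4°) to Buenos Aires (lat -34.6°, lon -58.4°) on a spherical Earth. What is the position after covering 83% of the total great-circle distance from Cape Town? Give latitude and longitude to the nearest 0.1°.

The haversine formula gives a central angle δ ≈ 1.078 rad (61.8°) between the endpoints.
Interpolate at f = 0.83 with slerp weights a = sin((1−f)δ)/sin δ ≈ 0.207, b = sin(fδ)/sin δ ≈ 0.885.
p = a·p₁ + b·p₂ ≈ (0.545, -0.567, -0.618); φ = arcsin(p_z) ≈ -38.18°, λ = atan2(p_y, p_x) ≈ -46.12°.

≈ lat -38.2°, lon -46.1°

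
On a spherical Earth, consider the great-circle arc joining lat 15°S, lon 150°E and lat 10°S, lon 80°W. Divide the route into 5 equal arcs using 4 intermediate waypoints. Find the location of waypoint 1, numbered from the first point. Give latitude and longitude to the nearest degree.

Write both endpoints as unit vectors p₁, p₂ with components (cos φ cos λ, cos φ sin λ, sin φ).
The central angle between the endpoints is δ = arccos(p₁·p₂) ≈ 2.173 rad (124.5°).
Interpolate at f = 1/5 with slerp weights a = sin((1−f)δ)/sin δ ≈ 1.196, b = sin(fδ)/sin δ ≈ 0.511.
p = a·p₁ + b·p₂ ≈ (-0.914, 0.082, -0.398); φ = arcsin(p_z) ≈ -23.48°, λ = atan2(p_y, p_x) ≈ 174.85°.

≈ lat 23°S, lon 175°E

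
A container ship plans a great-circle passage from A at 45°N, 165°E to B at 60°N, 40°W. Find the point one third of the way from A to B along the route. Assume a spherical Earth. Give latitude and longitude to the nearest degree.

≈ 68°N, 179°E

Write both endpoints as unit vectors p₁, p₂ with components (cos φ cos λ, cos φ sin λ, sin φ).
The central angle between the endpoints is δ = arccos(p₁·p₂) ≈ 1.275 rad (73.0°).
Interpolate at f = 1/3 with slerp weights a = sin((1−f)δ)/sin δ ≈ 0.785, b = sin(fδ)/sin δ ≈ 0.431.
p = a·p₁ + b·p₂ ≈ (-0.371, 0.005, 0.928); φ = arcsin(p_z) ≈ 68.20°, λ = atan2(p_y, p_x) ≈ 179.20°.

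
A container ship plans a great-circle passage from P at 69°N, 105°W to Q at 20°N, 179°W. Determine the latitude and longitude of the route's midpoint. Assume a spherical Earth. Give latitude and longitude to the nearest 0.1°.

≈ 49.4°N, 160.6°W

Convert each endpoint to a unit vector on the sphere (x = cos φ cos λ, y = cos φ sin λ, z = sin φ).
The central angle between the endpoints is δ = arccos(p₁·p₂) ≈ 1.146 rad (65.7°).
Interpolate at f = 1/2 with slerp weights a = sin((1−f)δ)/sin δ ≈ 0.595, b = sin(fδ)/sin δ ≈ 0.595.
p = a·p₁ + b·p₂ ≈ (-0.614, -0.216, 0.759); φ = arcsin(p_z) ≈ 49.38°, λ = atan2(p_y, p_x) ≈ -160.65°.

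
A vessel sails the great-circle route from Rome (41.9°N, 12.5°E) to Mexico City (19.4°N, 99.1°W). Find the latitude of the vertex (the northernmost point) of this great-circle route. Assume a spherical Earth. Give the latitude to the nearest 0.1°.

≈ 49.2°N

The great circle lies in the plane with unit normal n̂ = (p₁ × p₂)/|p₁ × p₂|.
Here n̂_z ≈ -0.653; the vertex latitude is φ_max = arccos|n̂_z| ≈ 49.2°.
Check via Clairaut: cos φ_max = |cos φ₁| · sin C = cos(41.9°)·sin(61.4°) ≈ 0.653, again giving ≈ 49.2°.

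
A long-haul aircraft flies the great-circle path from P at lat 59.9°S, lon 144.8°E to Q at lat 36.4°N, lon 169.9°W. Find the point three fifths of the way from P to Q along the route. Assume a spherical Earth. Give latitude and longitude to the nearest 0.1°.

Convert each endpoint to a unit vector on the sphere (x = cos φ cos λ, y = cos φ sin λ, z = sin φ).
The central angle between the endpoints is δ = arccos(p₁·p₂) ≈ 1.802 rad (103.3°).
Interpolate at f = 3/5 with slerp weights a = sin((1−f)δ)/sin δ ≈ 0.678, b = sin(fδ)/sin δ ≈ 0.907.
p = a·p₁ + b·p₂ ≈ (-0.996, 0.068, -0.049); φ = arcsin(p_z) ≈ -2.79°, λ = atan2(p_y, p_x) ≈ 176.09°.

≈ lat 2.8°S, lon 176.1°E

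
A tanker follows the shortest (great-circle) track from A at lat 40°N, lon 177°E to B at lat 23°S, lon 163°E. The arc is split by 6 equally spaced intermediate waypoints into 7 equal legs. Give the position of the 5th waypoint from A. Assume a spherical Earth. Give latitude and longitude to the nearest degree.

≈ lat 5°S, lon 167°E

The haversine formula gives a central angle δ ≈ 1.123 rad (64.3°) between the endpoints.
Interpolate at f = 5/7 with slerp weights a = sin((1−f)δ)/sin δ ≈ 0.350, b = sin(fδ)/sin δ ≈ 0.797.
p = a·p₁ + b·p₂ ≈ (-0.970, 0.229, -0.087); φ = arcsin(p_z) ≈ -4.97°, λ = atan2(p_y, p_x) ≈ 166.73°.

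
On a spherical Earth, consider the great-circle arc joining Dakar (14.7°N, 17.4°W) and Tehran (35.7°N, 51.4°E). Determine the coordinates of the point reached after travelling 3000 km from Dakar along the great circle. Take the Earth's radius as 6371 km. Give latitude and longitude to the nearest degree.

≈ (28°N, 8°E)

Convert each endpoint to a unit vector on the sphere (x = cos φ cos λ, y = cos φ sin λ, z = sin φ).
The central angle between the endpoints is δ = arccos(p₁·p₂) ≈ 1.124 rad (64.4°). The total great-circle distance is δ·R ≈ 1.124 × 6371 ≈ 7161 km, so the target fraction is f = 3000/7161 ≈ 0.419.
Interpolate at f ≈ 0.419 with slerp weights a = sin((1−f)δ)/sin δ ≈ 0.674, b = sin(fδ)/sin δ ≈ 0.503.
p = a·p₁ + b·p₂ ≈ (0.877, 0.124, 0.465); φ = arcsin(p_z) ≈ 27.68°, λ = atan2(p_y, p_x) ≈ 8.07°.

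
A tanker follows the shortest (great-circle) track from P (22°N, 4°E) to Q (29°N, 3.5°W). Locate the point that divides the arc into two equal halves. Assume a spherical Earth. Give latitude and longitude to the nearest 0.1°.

Convert each endpoint to a unit vector on the sphere (x = cos φ cos λ, y = cos φ sin λ, z = sin φ).
The central angle between the endpoints is δ = arccos(p₁·p₂) ≈ 0.170 rad (9.7°).
Interpolate at f = 1/2 with slerp weights a = sin((1−f)δ)/sin δ ≈ 0.502, b = sin(fδ)/sin δ ≈ 0.502.
p = a·p₁ + b·p₂ ≈ (0.902, 0.006, 0.431); φ = arcsin(p_z) ≈ 25.55°, λ = atan2(p_y, p_x) ≈ 0.36°.

≈ (25.5°N, 0.4°E)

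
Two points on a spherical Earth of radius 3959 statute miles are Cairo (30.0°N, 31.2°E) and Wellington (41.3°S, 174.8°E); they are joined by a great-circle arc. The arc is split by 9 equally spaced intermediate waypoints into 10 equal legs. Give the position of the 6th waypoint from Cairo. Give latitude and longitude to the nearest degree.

≈ (26°S, 104°E)

Write both endpoints as unit vectors p₁, p₂ with components (cos φ cos λ, cos φ sin λ, sin φ).
The central angle between the endpoints is δ = arccos(p₁·p₂) ≈ 2.594 rad (148.6°).
Interpolate at f = 6/10 with slerp weights a = sin((1−f)δ)/sin δ ≈ 1.653, b = sin(fδ)/sin δ ≈ 1.920.
p = a·p₁ + b·p₂ ≈ (-0.212, 0.873, -0.440); φ = arcsin(p_z) ≈ -26.13°, λ = atan2(p_y, p_x) ≈ 103.63°.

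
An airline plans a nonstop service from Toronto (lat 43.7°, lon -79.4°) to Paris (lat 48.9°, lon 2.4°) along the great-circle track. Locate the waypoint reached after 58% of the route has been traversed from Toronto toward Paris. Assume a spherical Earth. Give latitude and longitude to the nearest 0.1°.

≈ lat 54.4°, lon -33.5°

The haversine formula gives a central angle δ ≈ 0.942 rad (54.0°) between the endpoints.
Interpolate at f = 0.58 with slerp weights a = sin((1−f)δ)/sin δ ≈ 0.477, b = sin(fδ)/sin δ ≈ 0.642.
p = a·p₁ + b·p₂ ≈ (0.485, -0.321, 0.813); φ = arcsin(p_z) ≈ 54.42°, λ = atan2(p_y, p_x) ≈ -33.48°.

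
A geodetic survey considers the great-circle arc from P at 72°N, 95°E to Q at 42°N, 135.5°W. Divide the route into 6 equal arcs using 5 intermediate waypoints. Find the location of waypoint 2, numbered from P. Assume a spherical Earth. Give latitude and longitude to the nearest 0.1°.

Write both endpoints as unit vectors p₁, p₂ with components (cos φ cos λ, cos φ sin λ, sin φ).
The central angle between the endpoints is δ = arccos(p₁·p₂) ≈ 1.058 rad (60.6°).
Interpolate at f = 2/6 with slerp weights a = sin((1−f)δ)/sin δ ≈ 0.744, b = sin(fδ)/sin δ ≈ 0.396.
p = a·p₁ + b·p₂ ≈ (-0.230, 0.023, 0.973); φ = arcsin(p_z) ≈ 76.63°, λ = atan2(p_y, p_x) ≈ 174.40°.

≈ 76.6°N, 174.4°E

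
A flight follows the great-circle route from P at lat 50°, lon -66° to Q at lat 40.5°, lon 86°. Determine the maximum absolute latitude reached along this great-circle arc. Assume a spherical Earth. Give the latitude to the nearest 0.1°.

≈ 76.7°

The great circle lies in the plane with unit normal n̂ = (p₁ × p₂)/|p₁ × p₂|.
Here n̂_z ≈ +0.230; the vertex latitude is φ_max = arccos|n̂_z| ≈ 76.7°.
Check via Clairaut: cos φ_max = |cos φ₁| · sin C = cos(50.0°)·sin(21.0°) ≈ 0.230, again giving ≈ 76.7°.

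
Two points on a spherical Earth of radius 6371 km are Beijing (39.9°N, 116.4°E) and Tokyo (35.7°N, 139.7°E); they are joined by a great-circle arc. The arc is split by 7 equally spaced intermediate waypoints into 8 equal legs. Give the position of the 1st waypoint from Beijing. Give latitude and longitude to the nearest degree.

From cos δ = sin φ₁ sin φ₂ + cos φ₁ cos φ₂ cos Δλ, the central angle is δ ≈ 0.329 rad (18.8°).
Interpolate at f = 1/8 with slerp weights a = sin((1−f)δ)/sin δ ≈ 0.879, b = sin(fδ)/sin δ ≈ 0.127.
p = a·p₁ + b·p₂ ≈ (-0.379, 0.671, 0.638); φ = arcsin(p_z) ≈ 39.64°, λ = atan2(p_y, p_x) ≈ 119.44°.

≈ (40°N, 119°E)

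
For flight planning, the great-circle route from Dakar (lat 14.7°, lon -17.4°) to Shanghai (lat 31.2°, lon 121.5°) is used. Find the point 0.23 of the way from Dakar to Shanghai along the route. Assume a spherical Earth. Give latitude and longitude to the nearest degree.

From cos δ = sin φ₁ sin φ₂ + cos φ₁ cos φ₂ cos Δλ, the central angle is δ ≈ 2.085 rad (119.5°).
Interpolate at f = 0.23 with slerp weights a = sin((1−f)δ)/sin δ ≈ 1.148, b = sin(fδ)/sin δ ≈ 0.530.
p = a·p₁ + b·p₂ ≈ (0.823, 0.054, 0.566); φ = arcsin(p_z) ≈ 34.46°, λ = atan2(p_y, p_x) ≈ 3.79°.

≈ lat 34°, lon 4°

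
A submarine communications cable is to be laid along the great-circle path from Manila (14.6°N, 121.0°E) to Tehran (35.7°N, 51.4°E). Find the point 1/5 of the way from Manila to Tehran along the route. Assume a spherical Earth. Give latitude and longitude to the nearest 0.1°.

Write both endpoints as unit vectors p₁, p₂ with components (cos φ cos λ, cos φ sin λ, sin φ).
The central angle between the endpoints is δ = arccos(p₁·p₂) ≈ 1.136 rad (65.1°).
Interpolate at f = 1/5 with slerp weights a = sin((1−f)δ)/sin δ ≈ 0.870, b = sin(fδ)/sin δ ≈ 0.248.
p = a·p₁ + b·p₂ ≈ (-0.308, 0.879, 0.364); φ = arcsin(p_z) ≈ 21.36°, λ = atan2(p_y, p_x) ≈ 109.29°.

≈ 21.4°N, 109.3°E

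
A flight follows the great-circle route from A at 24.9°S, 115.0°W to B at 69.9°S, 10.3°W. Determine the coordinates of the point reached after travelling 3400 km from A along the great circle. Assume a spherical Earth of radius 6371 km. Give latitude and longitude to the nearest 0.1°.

≈ 52.6°S, 97.9°W

The haversine formula gives a central angle δ ≈ 1.249 rad (71.6°) between the endpoints. The total great-circle distance is δ·R ≈ 1.249 × 6371 ≈ 7957 km, so the target fraction is f = 3400/7957 ≈ 0.427.
Interpolate at f ≈ 0.427 with slerp weights a = sin((1−f)δ)/sin δ ≈ 0.691, b = sin(fδ)/sin δ ≈ 0.536.
p = a·p₁ + b·p₂ ≈ (-0.084, -0.601, -0.795); φ = arcsin(p_z) ≈ -52.62°, λ = atan2(p_y, p_x) ≈ -97.93°.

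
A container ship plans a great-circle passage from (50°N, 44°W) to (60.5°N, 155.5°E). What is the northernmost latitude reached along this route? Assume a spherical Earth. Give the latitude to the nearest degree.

≈ 83°N

The great circle lies in the plane with unit normal n̂ = (p₁ × p₂)/|p₁ × p₂|.
Here n̂_z ≈ -0.114; the vertex latitude is φ_max = arccos|n̂_z| ≈ 83.5°.
Check via Clairaut: cos φ_max = |cos φ₁| · sin C = cos(50.0°)·sin(10.2°) ≈ 0.114, again giving ≈ 83.5°.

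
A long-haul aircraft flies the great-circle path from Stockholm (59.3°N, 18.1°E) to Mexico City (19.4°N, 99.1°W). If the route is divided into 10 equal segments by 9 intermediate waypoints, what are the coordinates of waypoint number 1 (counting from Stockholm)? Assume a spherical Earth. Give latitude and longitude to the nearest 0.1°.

≈ 63.1°N, 1.9°E

Convert each endpoint to a unit vector on the sphere (x = cos φ cos λ, y = cos φ sin λ, z = sin φ).
The central angle between the endpoints is δ = arccos(p₁·p₂) ≈ 1.505 rad (86.2°).
Interpolate at f = 1/10 with slerp weights a = sin((1−f)δ)/sin δ ≈ 0.979, b = sin(fδ)/sin δ ≈ 0.150.
p = a·p₁ + b·p₂ ≈ (0.453, 0.015, 0.892); φ = arcsin(p_z) ≈ 63.07°, λ = atan2(p_y, p_x) ≈ 1.94°.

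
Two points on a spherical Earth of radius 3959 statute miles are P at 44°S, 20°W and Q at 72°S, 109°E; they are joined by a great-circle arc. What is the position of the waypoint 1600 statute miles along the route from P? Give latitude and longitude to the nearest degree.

Convert each endpoint to a unit vector on the sphere (x = cos φ cos λ, y = cos φ sin λ, z = sin φ).
The central angle between the endpoints is δ = arccos(p₁·p₂) ≈ 1.023 rad (58.6°). The total great-circle distance is δ·R ≈ 1.023 × 3959 ≈ 4050 mi, so the target fraction is f = 1600/4050 ≈ 0.395.
Interpolate at f ≈ 0.395 with slerp weights a = sin((1−f)δ)/sin δ ≈ 0.680, b = sin(fδ)/sin δ ≈ 0.461.
p = a·p₁ + b·p₂ ≈ (0.413, -0.033, -0.910); φ = arcsin(p_z) ≈ -65.52°, λ = atan2(p_y, p_x) ≈ -4.51°.

≈ 66°S, 5°W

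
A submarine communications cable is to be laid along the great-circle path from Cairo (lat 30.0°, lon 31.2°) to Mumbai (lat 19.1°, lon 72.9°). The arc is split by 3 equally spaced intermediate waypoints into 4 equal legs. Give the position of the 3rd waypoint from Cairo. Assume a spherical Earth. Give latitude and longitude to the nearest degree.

≈ lat 23°, lon 63°

The haversine formula gives a central angle δ ≈ 0.685 rad (39.2°) between the endpoints.
Interpolate at f = 3/4 with slerp weights a = sin((1−f)δ)/sin δ ≈ 0.269, b = sin(fδ)/sin δ ≈ 0.777.
p = a·p₁ + b·p₂ ≈ (0.415, 0.822, 0.389); φ = arcsin(p_z) ≈ 22.88°, λ = atan2(p_y, p_x) ≈ 63.20°.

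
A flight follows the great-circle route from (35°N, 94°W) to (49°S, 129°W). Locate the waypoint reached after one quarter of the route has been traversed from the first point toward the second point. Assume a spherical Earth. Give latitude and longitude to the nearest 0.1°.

≈ (14.0°N, 102.5°W)

Convert each endpoint to a unit vector on the sphere (x = cos φ cos λ, y = cos φ sin λ, z = sin φ).
The central angle between the endpoints is δ = arccos(p₁·p₂) ≈ 1.563 rad (89.6°).
Interpolate at f = 1/4 with slerp weights a = sin((1−f)δ)/sin δ ≈ 0.922, b = sin(fδ)/sin δ ≈ 0.381.
p = a·p₁ + b·p₂ ≈ (-0.210, -0.947, 0.241); φ = arcsin(p_z) ≈ 13.96°, λ = atan2(p_y, p_x) ≈ -102.50°.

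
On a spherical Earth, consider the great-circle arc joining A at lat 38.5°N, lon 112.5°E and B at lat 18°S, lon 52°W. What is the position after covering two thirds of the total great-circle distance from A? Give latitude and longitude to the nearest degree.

Convert each endpoint to a unit vector on the sphere (x = cos φ cos λ, y = cos φ sin λ, z = sin φ).
The central angle between the endpoints is δ = arccos(p₁·p₂) ≈ 2.713 rad (155.5°).
Interpolate at f = 2/3 with slerp weights a = sin((1−f)δ)/sin δ ≈ 1.892, b = sin(fδ)/sin δ ≈ 2.339.
p = a·p₁ + b·p₂ ≈ (0.803, -0.385, 0.455); φ = arcsin(p_z) ≈ 27.06°, λ = atan2(p_y, p_x) ≈ -25.62°.

≈ lat 27°N, lon 26°W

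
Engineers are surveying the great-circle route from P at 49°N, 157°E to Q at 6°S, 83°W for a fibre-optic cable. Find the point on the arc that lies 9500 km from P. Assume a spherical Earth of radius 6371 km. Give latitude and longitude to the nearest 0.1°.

≈ 16.2°N, 101.0°W

Convert each endpoint to a unit vector on the sphere (x = cos φ cos λ, y = cos φ sin λ, z = sin φ).
The central angle between the endpoints is δ = arccos(p₁·p₂) ≈ 1.988 rad (113.9°). The total great-circle distance is δ·R ≈ 1.988 × 6371 ≈ 12665 km, so the target fraction is f = 9500/12665 ≈ 0.750.
Interpolate at f ≈ 0.750 with slerp weights a = sin((1−f)δ)/sin δ ≈ 0.521, b = sin(fδ)/sin δ ≈ 1.090.
p = a·p₁ + b·p₂ ≈ (-0.183, -0.943, 0.279); φ = arcsin(p_z) ≈ 16.23°, λ = atan2(p_y, p_x) ≈ -100.97°.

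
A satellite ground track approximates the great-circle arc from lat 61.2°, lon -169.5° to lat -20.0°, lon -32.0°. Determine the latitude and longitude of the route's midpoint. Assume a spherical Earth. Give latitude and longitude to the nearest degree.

≈ lat 39°, lon -61°

Write both endpoints as unit vectors p₁, p₂ with components (cos φ cos λ, cos φ sin λ, sin φ).
The central angle between the endpoints is δ = arccos(p₁·p₂) ≈ 2.257 rad (129.3°).
Interpolate at f = 1/2 with slerp weights a = sin((1−f)δ)/sin δ ≈ 1.168, b = sin(fδ)/sin δ ≈ 1.168.
p = a·p₁ + b·p₂ ≈ (0.378, -0.684, 0.624); φ = arcsin(p_z) ≈ 38.61°, λ = atan2(p_y, p_x) ≈ -61.11°.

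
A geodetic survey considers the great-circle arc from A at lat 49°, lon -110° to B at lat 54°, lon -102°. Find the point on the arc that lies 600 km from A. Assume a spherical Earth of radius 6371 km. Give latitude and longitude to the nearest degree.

≈ lat 53°, lon -104°

Convert each endpoint to a unit vector on the sphere (x = cos φ cos λ, y = cos φ sin λ, z = sin φ).
The central angle between the endpoints is δ = arccos(p₁·p₂) ≈ 0.123 rad (7.0°). The total great-circle distance is δ·R ≈ 0.123 × 6371 ≈ 784 km, so the target fraction is f = 600/784 ≈ 0.766.
Interpolate at f ≈ 0.766 with slerp weights a = sin((1−f)δ)/sin δ ≈ 0.235, b = sin(fδ)/sin δ ≈ 0.766.
p = a·p₁ + b·p₂ ≈ (-0.146, -0.585, 0.797); φ = arcsin(p_z) ≈ 52.88°, λ = atan2(p_y, p_x) ≈ -104.04°.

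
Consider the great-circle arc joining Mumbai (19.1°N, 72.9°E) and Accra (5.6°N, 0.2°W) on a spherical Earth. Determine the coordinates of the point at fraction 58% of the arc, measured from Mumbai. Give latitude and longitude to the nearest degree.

≈ 14°N, 29°E

Write both endpoints as unit vectors p₁, p₂ with components (cos φ cos λ, cos φ sin λ, sin φ).
The central angle between the endpoints is δ = arccos(p₁·p₂) ≈ 1.261 rad (72.2°).
Interpolate at f = 0.58 with slerp weights a = sin((1−f)δ)/sin δ ≈ 0.530, b = sin(fδ)/sin δ ≈ 0.701.
p = a·p₁ + b·p₂ ≈ (0.845, 0.477, 0.242); φ = arcsin(p_z) ≈ 14.00°, λ = atan2(p_y, p_x) ≈ 29.42°.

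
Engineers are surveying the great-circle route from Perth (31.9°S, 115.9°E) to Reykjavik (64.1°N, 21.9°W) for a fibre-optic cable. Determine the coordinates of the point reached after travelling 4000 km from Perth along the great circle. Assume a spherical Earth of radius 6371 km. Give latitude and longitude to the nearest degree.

≈ 1°N, 101°E

Write both endpoints as unit vectors p₁, p₂ with components (cos φ cos λ, cos φ sin λ, sin φ).
The central angle between the endpoints is δ = arccos(p₁·p₂) ≈ 2.419 rad (138.6°). The total great-circle distance is δ·R ≈ 2.419 × 6371 ≈ 15411 km, so the target fraction is f = 4000/15411 ≈ 0.260.
Interpolate at f ≈ 0.260 with slerp weights a = sin((1−f)δ)/sin δ ≈ 1.475, b = sin(fδ)/sin δ ≈ 0.888.
p = a·p₁ + b·p₂ ≈ (-0.187, 0.982, 0.019); φ = arcsin(p_z) ≈ 1.10°, λ = atan2(p_y, p_x) ≈ 100.79°.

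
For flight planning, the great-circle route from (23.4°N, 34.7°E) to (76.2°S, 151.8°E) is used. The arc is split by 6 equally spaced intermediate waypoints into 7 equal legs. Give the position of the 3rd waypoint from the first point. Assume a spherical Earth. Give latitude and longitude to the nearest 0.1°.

≈ (26.2°S, 46.9°E)

Write both endpoints as unit vectors p₁, p₂ with components (cos φ cos λ, cos φ sin λ, sin φ).
The central angle between the endpoints is δ = arccos(p₁·p₂) ≈ 2.078 rad (119.0°).
Interpolate at f = 3/7 with slerp weights a = sin((1−f)δ)/sin δ ≈ 1.061, b = sin(fδ)/sin δ ≈ 0.889.
p = a·p₁ + b·p₂ ≈ (0.613, 0.654, -0.442); φ = arcsin(p_z) ≈ -26.24°, λ = atan2(p_y, p_x) ≈ 46.85°.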